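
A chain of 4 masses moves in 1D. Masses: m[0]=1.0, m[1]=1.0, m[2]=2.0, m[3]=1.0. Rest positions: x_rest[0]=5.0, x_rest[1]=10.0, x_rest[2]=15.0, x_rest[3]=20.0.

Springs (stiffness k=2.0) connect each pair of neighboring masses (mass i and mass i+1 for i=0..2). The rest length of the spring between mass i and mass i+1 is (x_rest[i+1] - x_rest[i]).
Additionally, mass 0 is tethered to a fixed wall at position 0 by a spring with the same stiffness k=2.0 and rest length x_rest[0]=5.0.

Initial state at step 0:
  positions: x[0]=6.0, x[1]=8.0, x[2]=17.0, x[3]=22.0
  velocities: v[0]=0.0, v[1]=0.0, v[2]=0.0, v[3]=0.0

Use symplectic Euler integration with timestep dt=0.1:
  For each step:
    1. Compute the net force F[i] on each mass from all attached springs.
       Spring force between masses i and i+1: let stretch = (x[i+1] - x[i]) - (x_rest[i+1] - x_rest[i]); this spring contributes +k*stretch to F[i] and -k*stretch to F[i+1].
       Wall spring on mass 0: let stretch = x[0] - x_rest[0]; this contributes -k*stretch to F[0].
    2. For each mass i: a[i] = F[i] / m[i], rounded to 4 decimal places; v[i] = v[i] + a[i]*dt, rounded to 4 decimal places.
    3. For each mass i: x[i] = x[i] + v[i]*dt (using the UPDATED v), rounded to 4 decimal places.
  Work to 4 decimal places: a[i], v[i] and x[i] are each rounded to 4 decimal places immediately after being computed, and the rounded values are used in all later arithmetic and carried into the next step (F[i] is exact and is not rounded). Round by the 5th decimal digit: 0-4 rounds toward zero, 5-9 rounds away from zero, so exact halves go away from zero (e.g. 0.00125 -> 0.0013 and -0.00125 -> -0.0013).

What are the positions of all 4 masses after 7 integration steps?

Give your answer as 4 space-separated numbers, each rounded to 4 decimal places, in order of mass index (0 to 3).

Answer: 4.4361 11.0088 16.1308 21.9112

Derivation:
Step 0: x=[6.0000 8.0000 17.0000 22.0000] v=[0.0000 0.0000 0.0000 0.0000]
Step 1: x=[5.9200 8.1400 16.9600 22.0000] v=[-0.8000 1.4000 -0.4000 0.0000]
Step 2: x=[5.7660 8.4120 16.8822 21.9992] v=[-1.5400 2.7200 -0.7780 -0.0080]
Step 3: x=[5.5496 8.8005 16.7709 21.9961] v=[-2.1640 3.8848 -1.1133 -0.0314]
Step 4: x=[5.2872 9.2834 16.6321 21.9885] v=[-2.6237 4.8287 -1.3878 -0.0764]
Step 5: x=[4.9990 9.8333 16.4734 21.9737] v=[-2.8819 5.4992 -1.5870 -0.1477]
Step 6: x=[4.7075 10.4193 16.3033 21.9489] v=[-2.9148 5.8604 -1.7010 -0.2478]
Step 7: x=[4.4361 11.0088 16.1308 21.9112] v=[-2.7139 5.8948 -1.7248 -0.3769]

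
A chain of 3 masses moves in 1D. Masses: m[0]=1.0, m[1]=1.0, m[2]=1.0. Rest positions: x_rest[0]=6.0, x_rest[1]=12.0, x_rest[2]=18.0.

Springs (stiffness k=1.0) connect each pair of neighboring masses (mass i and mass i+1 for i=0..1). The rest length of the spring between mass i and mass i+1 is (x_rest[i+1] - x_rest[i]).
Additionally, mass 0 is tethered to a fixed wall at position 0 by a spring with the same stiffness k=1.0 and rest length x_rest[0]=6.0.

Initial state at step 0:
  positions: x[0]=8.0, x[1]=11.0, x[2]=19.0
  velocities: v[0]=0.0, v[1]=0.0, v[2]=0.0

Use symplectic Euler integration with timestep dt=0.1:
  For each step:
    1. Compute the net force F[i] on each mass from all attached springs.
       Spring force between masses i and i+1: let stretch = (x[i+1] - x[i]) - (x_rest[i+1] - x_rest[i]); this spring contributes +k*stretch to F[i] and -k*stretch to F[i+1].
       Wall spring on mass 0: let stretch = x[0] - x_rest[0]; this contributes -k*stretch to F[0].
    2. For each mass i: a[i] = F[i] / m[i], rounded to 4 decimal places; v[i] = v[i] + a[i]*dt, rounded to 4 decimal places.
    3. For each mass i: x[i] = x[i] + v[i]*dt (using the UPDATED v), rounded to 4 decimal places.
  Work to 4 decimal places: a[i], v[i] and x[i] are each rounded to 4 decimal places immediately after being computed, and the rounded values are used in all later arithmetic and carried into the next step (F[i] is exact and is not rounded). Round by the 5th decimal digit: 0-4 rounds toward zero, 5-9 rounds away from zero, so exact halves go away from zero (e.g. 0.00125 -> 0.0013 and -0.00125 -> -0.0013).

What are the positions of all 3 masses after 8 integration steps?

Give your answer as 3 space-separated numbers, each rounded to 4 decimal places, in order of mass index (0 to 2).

Step 0: x=[8.0000 11.0000 19.0000] v=[0.0000 0.0000 0.0000]
Step 1: x=[7.9500 11.0500 18.9800] v=[-0.5000 0.5000 -0.2000]
Step 2: x=[7.8515 11.1483 18.9407] v=[-0.9850 0.9830 -0.3930]
Step 3: x=[7.7075 11.2916 18.8835] v=[-1.4405 1.4326 -0.5722]
Step 4: x=[7.5222 11.4749 18.8104] v=[-1.8528 1.8334 -0.7314]
Step 5: x=[7.3012 11.6921 18.7239] v=[-2.2098 2.1717 -0.8650]
Step 6: x=[7.0511 11.9357 18.6271] v=[-2.5008 2.4358 -0.9682]
Step 7: x=[6.7794 12.1974 18.5234] v=[-2.7175 2.6165 -1.0373]
Step 8: x=[6.4940 12.4681 18.4164] v=[-2.8536 2.7073 -1.0699]

Answer: 6.4940 12.4681 18.4164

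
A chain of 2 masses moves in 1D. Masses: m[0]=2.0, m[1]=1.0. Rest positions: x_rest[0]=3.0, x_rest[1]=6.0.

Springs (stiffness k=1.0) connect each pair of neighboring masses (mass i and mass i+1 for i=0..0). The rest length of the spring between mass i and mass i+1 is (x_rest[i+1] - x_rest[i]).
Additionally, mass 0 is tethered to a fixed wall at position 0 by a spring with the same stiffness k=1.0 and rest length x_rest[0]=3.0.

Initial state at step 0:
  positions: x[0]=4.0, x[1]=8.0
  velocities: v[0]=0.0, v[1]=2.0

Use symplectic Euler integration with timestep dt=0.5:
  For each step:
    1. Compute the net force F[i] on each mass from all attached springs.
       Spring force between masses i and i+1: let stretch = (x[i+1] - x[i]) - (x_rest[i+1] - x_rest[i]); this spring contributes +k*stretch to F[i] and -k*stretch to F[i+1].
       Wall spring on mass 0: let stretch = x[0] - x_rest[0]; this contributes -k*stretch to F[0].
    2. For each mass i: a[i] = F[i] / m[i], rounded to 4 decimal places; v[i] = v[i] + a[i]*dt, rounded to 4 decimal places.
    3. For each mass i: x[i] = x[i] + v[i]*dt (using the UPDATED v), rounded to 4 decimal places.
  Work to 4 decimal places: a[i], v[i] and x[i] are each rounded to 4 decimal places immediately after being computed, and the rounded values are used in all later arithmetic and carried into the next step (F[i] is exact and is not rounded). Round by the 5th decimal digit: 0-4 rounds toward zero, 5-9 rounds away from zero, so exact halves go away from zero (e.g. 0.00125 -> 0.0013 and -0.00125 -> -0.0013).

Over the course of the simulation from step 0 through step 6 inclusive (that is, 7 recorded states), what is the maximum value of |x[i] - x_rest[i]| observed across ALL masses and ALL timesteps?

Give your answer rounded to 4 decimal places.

Answer: 3.0625

Derivation:
Step 0: x=[4.0000 8.0000] v=[0.0000 2.0000]
Step 1: x=[4.0000 8.7500] v=[0.0000 1.5000]
Step 2: x=[4.0938 9.0625] v=[0.1875 0.6250]
Step 3: x=[4.2970 8.8828] v=[0.4063 -0.3594]
Step 4: x=[4.5363 8.3067] v=[0.4785 -1.1523]
Step 5: x=[4.6798 7.5380] v=[0.2870 -1.5375]
Step 6: x=[4.5956 6.8047] v=[-0.1684 -1.4666]
Max displacement = 3.0625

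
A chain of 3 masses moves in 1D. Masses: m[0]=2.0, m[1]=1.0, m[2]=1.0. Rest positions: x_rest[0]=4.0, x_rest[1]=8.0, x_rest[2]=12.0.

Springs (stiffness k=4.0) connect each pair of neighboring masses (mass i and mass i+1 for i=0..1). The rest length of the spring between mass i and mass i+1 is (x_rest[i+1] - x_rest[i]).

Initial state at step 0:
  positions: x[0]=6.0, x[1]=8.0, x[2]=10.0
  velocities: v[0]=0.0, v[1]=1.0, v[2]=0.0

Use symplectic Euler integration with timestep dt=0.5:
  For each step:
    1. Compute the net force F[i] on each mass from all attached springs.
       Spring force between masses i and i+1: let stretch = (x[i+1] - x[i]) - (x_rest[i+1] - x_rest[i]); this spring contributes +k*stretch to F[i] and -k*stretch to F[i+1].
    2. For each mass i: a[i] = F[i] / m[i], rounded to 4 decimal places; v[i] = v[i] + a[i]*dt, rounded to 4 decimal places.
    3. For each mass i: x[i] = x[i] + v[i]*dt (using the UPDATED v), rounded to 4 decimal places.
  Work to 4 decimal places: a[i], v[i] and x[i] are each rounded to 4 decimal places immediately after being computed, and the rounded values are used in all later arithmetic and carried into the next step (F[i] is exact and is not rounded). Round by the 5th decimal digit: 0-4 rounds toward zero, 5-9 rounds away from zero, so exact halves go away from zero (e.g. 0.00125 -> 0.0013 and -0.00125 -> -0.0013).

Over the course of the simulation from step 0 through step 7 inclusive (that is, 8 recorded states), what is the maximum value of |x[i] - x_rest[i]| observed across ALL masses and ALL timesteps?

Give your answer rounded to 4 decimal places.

Answer: 3.5000

Derivation:
Step 0: x=[6.0000 8.0000 10.0000] v=[0.0000 1.0000 0.0000]
Step 1: x=[5.0000 8.5000 12.0000] v=[-2.0000 1.0000 4.0000]
Step 2: x=[3.7500 9.0000 14.5000] v=[-2.5000 1.0000 5.0000]
Step 3: x=[3.1250 9.7500 15.5000] v=[-1.2500 1.5000 2.0000]
Step 4: x=[3.8125 9.6250 14.7500] v=[1.3750 -0.2500 -1.5000]
Step 5: x=[5.4063 8.8125 12.8750] v=[3.1875 -1.6250 -3.7500]
Step 6: x=[6.7032 8.6563 10.9375] v=[2.5937 -0.3124 -3.8750]
Step 7: x=[6.9766 8.8282 10.7188] v=[0.5468 0.3438 -0.4374]
Max displacement = 3.5000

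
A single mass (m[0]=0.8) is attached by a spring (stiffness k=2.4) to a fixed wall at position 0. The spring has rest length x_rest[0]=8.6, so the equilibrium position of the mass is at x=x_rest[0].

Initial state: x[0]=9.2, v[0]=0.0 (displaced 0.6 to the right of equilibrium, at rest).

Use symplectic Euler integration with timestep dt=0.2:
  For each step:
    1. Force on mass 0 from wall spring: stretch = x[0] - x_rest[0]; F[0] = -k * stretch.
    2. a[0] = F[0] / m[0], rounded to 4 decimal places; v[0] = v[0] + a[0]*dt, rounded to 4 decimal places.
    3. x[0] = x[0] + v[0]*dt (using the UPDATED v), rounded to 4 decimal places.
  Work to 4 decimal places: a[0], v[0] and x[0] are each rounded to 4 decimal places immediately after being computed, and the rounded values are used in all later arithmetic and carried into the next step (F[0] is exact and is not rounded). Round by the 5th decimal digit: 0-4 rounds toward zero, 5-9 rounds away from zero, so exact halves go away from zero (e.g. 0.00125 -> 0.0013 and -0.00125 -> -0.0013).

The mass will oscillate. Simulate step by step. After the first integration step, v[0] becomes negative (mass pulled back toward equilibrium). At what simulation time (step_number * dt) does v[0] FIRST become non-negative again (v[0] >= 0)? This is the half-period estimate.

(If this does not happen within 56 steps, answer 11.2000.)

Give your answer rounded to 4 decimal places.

Step 0: x=[9.2000] v=[0.0000]
Step 1: x=[9.1280] v=[-0.3600]
Step 2: x=[8.9926] v=[-0.6768]
Step 3: x=[8.8101] v=[-0.9124]
Step 4: x=[8.6024] v=[-1.0385]
Step 5: x=[8.3944] v=[-1.0399]
Step 6: x=[8.2111] v=[-0.9165]
Step 7: x=[8.0745] v=[-0.6832]
Step 8: x=[8.0009] v=[-0.3679]
Step 9: x=[7.9992] v=[-0.0084]
Step 10: x=[8.0696] v=[0.3521]
First v>=0 after going negative at step 10, time=2.0000

Answer: 2.0000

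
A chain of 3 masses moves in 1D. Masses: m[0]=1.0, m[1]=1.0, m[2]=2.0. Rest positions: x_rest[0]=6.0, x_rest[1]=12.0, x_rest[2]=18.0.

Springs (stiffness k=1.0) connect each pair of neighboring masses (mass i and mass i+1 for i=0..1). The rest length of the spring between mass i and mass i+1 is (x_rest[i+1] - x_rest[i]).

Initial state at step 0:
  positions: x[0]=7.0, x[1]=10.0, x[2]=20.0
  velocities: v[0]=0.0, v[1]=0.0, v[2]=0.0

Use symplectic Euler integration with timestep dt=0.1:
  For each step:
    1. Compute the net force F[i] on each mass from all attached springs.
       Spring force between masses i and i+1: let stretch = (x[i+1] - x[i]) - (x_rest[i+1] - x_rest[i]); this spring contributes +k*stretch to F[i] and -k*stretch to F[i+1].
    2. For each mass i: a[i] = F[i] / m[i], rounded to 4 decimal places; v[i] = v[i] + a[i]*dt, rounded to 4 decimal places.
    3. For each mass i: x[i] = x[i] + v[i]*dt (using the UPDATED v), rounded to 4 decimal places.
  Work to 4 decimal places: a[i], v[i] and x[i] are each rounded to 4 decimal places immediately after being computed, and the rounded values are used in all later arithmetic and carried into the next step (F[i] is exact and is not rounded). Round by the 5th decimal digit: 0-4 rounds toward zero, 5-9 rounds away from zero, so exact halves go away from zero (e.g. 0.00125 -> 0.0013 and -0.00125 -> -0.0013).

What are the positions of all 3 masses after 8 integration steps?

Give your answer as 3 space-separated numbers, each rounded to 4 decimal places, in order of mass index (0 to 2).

Step 0: x=[7.0000 10.0000 20.0000] v=[0.0000 0.0000 0.0000]
Step 1: x=[6.9700 10.0700 19.9800] v=[-0.3000 0.7000 -0.2000]
Step 2: x=[6.9110 10.2081 19.9405] v=[-0.5900 1.3810 -0.3955]
Step 3: x=[6.8250 10.4106 19.8823] v=[-0.8603 2.0245 -0.5821]
Step 4: x=[6.7148 10.6719 19.8067] v=[-1.1017 2.6131 -0.7557]
Step 5: x=[6.5842 10.9850 19.7155] v=[-1.3060 3.1309 -0.9124]
Step 6: x=[6.4376 11.3414 19.6106] v=[-1.4659 3.5639 -1.0489]
Step 7: x=[6.2801 11.7314 19.4944] v=[-1.5755 3.9004 -1.1624]
Step 8: x=[6.1171 12.1446 19.3693] v=[-1.6304 4.1316 -1.2506]

Answer: 6.1171 12.1446 19.3693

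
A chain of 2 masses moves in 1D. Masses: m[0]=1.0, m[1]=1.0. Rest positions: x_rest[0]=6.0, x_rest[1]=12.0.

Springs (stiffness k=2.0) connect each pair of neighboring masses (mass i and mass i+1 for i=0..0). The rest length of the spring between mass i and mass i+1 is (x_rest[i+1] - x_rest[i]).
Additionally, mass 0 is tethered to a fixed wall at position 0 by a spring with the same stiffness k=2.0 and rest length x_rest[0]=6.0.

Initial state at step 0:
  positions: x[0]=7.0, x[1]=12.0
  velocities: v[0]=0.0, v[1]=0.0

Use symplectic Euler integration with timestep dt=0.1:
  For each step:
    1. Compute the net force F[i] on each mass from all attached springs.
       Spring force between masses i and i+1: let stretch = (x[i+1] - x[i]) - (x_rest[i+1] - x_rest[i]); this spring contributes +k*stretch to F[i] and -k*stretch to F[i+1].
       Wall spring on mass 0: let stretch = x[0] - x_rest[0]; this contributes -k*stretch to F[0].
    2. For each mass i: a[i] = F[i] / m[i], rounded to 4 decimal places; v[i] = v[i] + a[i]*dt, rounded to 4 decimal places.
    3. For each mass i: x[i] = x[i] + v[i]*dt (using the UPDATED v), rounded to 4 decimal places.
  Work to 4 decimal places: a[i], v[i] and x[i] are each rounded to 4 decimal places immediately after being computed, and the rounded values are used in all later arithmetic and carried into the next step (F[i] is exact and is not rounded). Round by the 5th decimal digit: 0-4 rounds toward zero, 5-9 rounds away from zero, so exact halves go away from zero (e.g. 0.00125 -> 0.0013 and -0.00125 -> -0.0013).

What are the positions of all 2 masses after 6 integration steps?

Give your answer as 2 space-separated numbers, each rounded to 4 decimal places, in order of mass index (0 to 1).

Answer: 6.2916 12.3413

Derivation:
Step 0: x=[7.0000 12.0000] v=[0.0000 0.0000]
Step 1: x=[6.9600 12.0200] v=[-0.4000 0.2000]
Step 2: x=[6.8820 12.0588] v=[-0.7800 0.3880]
Step 3: x=[6.7699 12.1141] v=[-1.1210 0.5526]
Step 4: x=[6.6293 12.1825] v=[-1.4061 0.6838]
Step 5: x=[6.4672 12.2598] v=[-1.6213 0.7732]
Step 6: x=[6.2916 12.3413] v=[-1.7562 0.8147]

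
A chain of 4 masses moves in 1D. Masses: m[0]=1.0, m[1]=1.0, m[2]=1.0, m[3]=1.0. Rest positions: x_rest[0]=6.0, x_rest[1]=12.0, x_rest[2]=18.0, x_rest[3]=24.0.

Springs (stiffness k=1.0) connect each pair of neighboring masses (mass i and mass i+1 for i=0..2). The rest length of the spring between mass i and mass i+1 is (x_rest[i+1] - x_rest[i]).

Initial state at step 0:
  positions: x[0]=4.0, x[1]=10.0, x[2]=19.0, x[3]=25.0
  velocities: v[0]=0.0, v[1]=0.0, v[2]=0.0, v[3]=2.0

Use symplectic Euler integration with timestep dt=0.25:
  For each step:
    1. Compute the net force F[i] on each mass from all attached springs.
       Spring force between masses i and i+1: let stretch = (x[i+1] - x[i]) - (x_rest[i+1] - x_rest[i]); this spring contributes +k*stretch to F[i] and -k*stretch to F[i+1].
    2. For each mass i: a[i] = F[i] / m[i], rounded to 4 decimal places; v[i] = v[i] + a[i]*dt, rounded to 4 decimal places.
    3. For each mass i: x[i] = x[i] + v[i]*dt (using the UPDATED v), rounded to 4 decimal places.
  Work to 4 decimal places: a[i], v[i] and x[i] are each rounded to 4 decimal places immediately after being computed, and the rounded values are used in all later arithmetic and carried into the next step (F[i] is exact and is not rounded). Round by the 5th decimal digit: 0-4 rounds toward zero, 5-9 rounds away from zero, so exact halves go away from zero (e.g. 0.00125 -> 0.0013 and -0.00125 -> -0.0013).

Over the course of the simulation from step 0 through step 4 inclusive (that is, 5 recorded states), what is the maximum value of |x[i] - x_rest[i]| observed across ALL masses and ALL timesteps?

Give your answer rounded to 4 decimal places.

Answer: 2.5544

Derivation:
Step 0: x=[4.0000 10.0000 19.0000 25.0000] v=[0.0000 0.0000 0.0000 2.0000]
Step 1: x=[4.0000 10.1875 18.8125 25.5000] v=[0.0000 0.7500 -0.7500 2.0000]
Step 2: x=[4.0117 10.5274 18.5039 25.9570] v=[0.0469 1.3594 -1.2344 1.8281]
Step 3: x=[4.0557 10.9586 18.1626 26.3232] v=[0.1758 1.7246 -1.3653 1.4648]
Step 4: x=[4.1561 11.4086 17.8811 26.5544] v=[0.4015 1.7999 -1.1262 0.9247]
Max displacement = 2.5544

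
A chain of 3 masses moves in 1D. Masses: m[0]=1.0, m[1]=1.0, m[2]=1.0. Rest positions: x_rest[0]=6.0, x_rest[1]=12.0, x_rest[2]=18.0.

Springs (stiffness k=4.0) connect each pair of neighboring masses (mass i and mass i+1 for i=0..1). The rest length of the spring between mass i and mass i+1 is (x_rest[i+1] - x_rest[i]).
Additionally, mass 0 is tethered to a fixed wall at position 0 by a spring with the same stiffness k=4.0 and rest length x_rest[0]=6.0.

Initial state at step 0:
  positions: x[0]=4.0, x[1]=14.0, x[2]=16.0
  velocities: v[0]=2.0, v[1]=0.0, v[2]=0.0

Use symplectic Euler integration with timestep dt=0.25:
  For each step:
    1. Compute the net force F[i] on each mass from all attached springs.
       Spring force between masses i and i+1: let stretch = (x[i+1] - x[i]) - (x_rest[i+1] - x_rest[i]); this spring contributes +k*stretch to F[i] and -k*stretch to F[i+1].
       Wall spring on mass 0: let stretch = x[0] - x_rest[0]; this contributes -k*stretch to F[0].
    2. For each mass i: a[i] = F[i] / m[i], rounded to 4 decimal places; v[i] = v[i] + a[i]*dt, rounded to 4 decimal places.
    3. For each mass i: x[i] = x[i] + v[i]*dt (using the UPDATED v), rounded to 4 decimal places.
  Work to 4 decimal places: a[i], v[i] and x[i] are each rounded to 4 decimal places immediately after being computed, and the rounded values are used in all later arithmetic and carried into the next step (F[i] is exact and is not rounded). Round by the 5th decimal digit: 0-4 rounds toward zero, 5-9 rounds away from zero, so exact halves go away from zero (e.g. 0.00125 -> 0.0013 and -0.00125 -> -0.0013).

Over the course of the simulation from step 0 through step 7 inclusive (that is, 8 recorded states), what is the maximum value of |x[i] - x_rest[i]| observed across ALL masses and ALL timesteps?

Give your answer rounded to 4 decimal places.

Step 0: x=[4.0000 14.0000 16.0000] v=[2.0000 0.0000 0.0000]
Step 1: x=[6.0000 12.0000 17.0000] v=[8.0000 -8.0000 4.0000]
Step 2: x=[8.0000 9.7500 18.2500] v=[8.0000 -9.0000 5.0000]
Step 3: x=[8.4375 9.1875 18.8750] v=[1.7500 -2.2500 2.5000]
Step 4: x=[6.9531 10.8594 18.5781] v=[-5.9375 6.6875 -1.1875]
Step 5: x=[4.7070 13.4844 17.8516] v=[-8.9843 10.4999 -2.9062]
Step 6: x=[3.4785 15.0068 17.5333] v=[-4.9139 6.0897 -1.2734]
Step 7: x=[4.2625 14.2788 18.0833] v=[3.1359 -2.9121 2.2001]
Max displacement = 3.0068

Answer: 3.0068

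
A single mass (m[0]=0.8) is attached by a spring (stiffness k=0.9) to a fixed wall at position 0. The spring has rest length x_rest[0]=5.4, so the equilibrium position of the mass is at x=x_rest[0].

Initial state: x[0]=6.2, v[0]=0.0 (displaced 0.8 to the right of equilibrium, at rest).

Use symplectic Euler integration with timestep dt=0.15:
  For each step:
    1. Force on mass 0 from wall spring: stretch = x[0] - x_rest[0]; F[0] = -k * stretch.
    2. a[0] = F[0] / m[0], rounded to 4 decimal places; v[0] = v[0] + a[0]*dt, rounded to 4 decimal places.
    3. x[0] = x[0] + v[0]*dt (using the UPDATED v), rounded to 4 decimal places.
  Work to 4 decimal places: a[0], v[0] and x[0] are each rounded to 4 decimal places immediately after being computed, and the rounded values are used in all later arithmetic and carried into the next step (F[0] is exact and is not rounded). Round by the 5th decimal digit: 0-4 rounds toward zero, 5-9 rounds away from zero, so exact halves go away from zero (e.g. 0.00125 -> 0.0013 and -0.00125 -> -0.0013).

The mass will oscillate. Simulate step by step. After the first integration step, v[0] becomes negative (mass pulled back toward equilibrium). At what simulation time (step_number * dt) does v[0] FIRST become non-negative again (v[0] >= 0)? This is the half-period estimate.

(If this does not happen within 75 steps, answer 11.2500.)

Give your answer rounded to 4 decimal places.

Answer: 3.0000

Derivation:
Step 0: x=[6.2000] v=[0.0000]
Step 1: x=[6.1798] v=[-0.1350]
Step 2: x=[6.1398] v=[-0.2666]
Step 3: x=[6.0811] v=[-0.3914]
Step 4: x=[6.0052] v=[-0.5063]
Step 5: x=[5.9139] v=[-0.6084]
Step 6: x=[5.8096] v=[-0.6951]
Step 7: x=[5.6950] v=[-0.7642]
Step 8: x=[5.5729] v=[-0.8140]
Step 9: x=[5.4464] v=[-0.8432]
Step 10: x=[5.3188] v=[-0.8510]
Step 11: x=[5.1932] v=[-0.8373]
Step 12: x=[5.0728] v=[-0.8024]
Step 13: x=[4.9607] v=[-0.7472]
Step 14: x=[4.8597] v=[-0.6731]
Step 15: x=[4.7724] v=[-0.5819]
Step 16: x=[4.7010] v=[-0.4760]
Step 17: x=[4.6473] v=[-0.3580]
Step 18: x=[4.6127] v=[-0.2310]
Step 19: x=[4.5980] v=[-0.0981]
Step 20: x=[4.6036] v=[0.0372]
First v>=0 after going negative at step 20, time=3.0000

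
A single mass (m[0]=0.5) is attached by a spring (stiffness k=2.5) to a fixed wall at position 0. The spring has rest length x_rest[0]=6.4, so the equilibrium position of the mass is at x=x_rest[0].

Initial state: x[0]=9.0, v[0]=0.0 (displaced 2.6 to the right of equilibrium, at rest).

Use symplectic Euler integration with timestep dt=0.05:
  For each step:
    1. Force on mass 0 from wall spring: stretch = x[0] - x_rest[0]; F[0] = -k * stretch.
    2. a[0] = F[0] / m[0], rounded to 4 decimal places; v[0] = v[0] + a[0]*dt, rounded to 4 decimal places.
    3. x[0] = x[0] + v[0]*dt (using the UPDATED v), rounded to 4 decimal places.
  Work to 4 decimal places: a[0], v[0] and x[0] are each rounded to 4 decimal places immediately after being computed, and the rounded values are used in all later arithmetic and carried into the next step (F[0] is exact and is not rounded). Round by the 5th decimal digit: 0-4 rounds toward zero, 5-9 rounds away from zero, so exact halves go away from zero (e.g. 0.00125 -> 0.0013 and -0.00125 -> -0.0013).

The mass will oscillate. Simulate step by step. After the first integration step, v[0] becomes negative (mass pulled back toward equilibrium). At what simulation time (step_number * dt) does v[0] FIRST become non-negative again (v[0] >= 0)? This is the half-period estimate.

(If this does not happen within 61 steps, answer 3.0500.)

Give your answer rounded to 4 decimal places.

Answer: 1.4500

Derivation:
Step 0: x=[9.0000] v=[0.0000]
Step 1: x=[8.9675] v=[-0.6500]
Step 2: x=[8.9029] v=[-1.2919]
Step 3: x=[8.8070] v=[-1.9176]
Step 4: x=[8.6810] v=[-2.5194]
Step 5: x=[8.5265] v=[-3.0897]
Step 6: x=[8.3454] v=[-3.6213]
Step 7: x=[8.1400] v=[-4.1077]
Step 8: x=[7.9129] v=[-4.5427]
Step 9: x=[7.6669] v=[-4.9209]
Step 10: x=[7.4050] v=[-5.2376]
Step 11: x=[7.1306] v=[-5.4889]
Step 12: x=[6.8470] v=[-5.6716]
Step 13: x=[6.5578] v=[-5.7834]
Step 14: x=[6.2667] v=[-5.8229]
Step 15: x=[5.9772] v=[-5.7896]
Step 16: x=[5.6930] v=[-5.6839]
Step 17: x=[5.4176] v=[-5.5072]
Step 18: x=[5.1545] v=[-5.2616]
Step 19: x=[4.9070] v=[-4.9502]
Step 20: x=[4.6782] v=[-4.5770]
Step 21: x=[4.4709] v=[-4.1466]
Step 22: x=[4.2877] v=[-3.6643]
Step 23: x=[4.1309] v=[-3.1362]
Step 24: x=[4.0025] v=[-2.5689]
Step 25: x=[3.9040] v=[-1.9695]
Step 26: x=[3.8367] v=[-1.3455]
Step 27: x=[3.8015] v=[-0.7047]
Step 28: x=[3.7987] v=[-0.0551]
Step 29: x=[3.8285] v=[0.5952]
First v>=0 after going negative at step 29, time=1.4500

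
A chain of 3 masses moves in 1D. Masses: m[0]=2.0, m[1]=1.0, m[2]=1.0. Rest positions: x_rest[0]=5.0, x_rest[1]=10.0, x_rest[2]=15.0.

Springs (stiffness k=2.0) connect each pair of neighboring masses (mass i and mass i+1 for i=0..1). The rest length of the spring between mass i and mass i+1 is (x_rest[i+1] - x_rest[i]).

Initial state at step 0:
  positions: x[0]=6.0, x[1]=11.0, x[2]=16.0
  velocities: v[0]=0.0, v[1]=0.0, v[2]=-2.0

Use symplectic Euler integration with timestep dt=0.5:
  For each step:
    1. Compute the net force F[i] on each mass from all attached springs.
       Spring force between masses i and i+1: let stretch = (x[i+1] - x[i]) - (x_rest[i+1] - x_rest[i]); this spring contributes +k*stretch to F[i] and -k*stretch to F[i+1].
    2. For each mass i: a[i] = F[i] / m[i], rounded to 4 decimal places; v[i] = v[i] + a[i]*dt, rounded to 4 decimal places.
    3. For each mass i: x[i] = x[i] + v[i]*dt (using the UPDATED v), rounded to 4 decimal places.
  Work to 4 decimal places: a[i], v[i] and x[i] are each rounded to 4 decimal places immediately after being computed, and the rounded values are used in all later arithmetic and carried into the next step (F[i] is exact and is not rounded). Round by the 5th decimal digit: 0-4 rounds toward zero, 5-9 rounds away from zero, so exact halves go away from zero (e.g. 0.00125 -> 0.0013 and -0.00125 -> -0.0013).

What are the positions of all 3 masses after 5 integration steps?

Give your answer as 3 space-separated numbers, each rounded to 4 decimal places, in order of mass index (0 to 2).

Answer: 4.8047 9.7344 14.6563

Derivation:
Step 0: x=[6.0000 11.0000 16.0000] v=[0.0000 0.0000 -2.0000]
Step 1: x=[6.0000 11.0000 15.0000] v=[0.0000 0.0000 -2.0000]
Step 2: x=[6.0000 10.5000 14.5000] v=[0.0000 -1.0000 -1.0000]
Step 3: x=[5.8750 9.7500 14.5000] v=[-0.2500 -1.5000 0.0000]
Step 4: x=[5.4688 9.4375 14.6250] v=[-0.8125 -0.6250 0.2500]
Step 5: x=[4.8047 9.7344 14.6563] v=[-1.3282 0.5938 0.0625]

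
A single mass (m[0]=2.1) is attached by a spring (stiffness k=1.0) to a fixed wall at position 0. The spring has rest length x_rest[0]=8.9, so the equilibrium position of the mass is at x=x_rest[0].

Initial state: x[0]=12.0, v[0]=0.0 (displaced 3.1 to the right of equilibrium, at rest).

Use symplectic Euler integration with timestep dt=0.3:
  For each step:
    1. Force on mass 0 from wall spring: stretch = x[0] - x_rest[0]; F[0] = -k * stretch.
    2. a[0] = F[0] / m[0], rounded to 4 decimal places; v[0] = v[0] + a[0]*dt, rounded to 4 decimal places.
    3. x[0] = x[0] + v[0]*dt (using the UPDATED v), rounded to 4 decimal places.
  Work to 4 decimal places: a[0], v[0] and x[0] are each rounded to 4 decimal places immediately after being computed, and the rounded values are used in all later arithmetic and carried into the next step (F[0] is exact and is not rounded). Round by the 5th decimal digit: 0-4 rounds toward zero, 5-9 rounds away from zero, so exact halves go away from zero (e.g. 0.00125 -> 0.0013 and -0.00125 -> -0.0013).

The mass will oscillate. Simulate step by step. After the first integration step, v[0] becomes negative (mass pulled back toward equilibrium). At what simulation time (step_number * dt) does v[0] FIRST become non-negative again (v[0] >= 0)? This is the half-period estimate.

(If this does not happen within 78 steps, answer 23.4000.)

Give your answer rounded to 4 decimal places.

Step 0: x=[12.0000] v=[0.0000]
Step 1: x=[11.8671] v=[-0.4429]
Step 2: x=[11.6071] v=[-0.8668]
Step 3: x=[11.2311] v=[-1.2535]
Step 4: x=[10.7552] v=[-1.5865]
Step 5: x=[10.1998] v=[-1.8515]
Step 6: x=[9.5886] v=[-2.0372]
Step 7: x=[8.9479] v=[-2.1356]
Step 8: x=[8.3052] v=[-2.1424]
Step 9: x=[7.6880] v=[-2.0574]
Step 10: x=[7.1227] v=[-1.8843]
Step 11: x=[6.6336] v=[-1.6304]
Step 12: x=[6.2416] v=[-1.3066]
Step 13: x=[5.9636] v=[-0.9268]
Step 14: x=[5.8114] v=[-0.5073]
Step 15: x=[5.7916] v=[-0.0661]
Step 16: x=[5.9050] v=[0.3780]
First v>=0 after going negative at step 16, time=4.8000

Answer: 4.8000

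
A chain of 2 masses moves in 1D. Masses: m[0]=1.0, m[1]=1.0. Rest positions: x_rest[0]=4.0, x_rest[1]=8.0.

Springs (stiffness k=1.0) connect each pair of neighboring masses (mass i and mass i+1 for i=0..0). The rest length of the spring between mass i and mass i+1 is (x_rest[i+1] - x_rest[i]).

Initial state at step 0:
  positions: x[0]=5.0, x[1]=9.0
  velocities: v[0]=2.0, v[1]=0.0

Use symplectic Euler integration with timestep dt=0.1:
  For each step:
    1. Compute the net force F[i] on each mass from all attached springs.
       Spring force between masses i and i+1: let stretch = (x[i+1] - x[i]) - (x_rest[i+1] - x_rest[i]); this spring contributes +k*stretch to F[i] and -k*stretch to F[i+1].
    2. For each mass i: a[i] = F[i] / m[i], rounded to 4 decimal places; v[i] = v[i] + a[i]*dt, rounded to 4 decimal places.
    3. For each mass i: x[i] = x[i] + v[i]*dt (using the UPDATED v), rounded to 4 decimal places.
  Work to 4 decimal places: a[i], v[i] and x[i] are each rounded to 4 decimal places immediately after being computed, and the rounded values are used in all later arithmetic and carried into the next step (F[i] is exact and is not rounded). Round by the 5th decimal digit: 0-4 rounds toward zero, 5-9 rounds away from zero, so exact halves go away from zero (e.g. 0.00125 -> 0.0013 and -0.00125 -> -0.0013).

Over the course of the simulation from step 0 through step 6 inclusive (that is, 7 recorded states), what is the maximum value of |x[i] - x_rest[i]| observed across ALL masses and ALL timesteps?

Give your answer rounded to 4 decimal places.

Step 0: x=[5.0000 9.0000] v=[2.0000 0.0000]
Step 1: x=[5.2000 9.0000] v=[2.0000 0.0000]
Step 2: x=[5.3980 9.0020] v=[1.9800 0.0200]
Step 3: x=[5.5920 9.0080] v=[1.9404 0.0596]
Step 4: x=[5.7802 9.0198] v=[1.8820 0.1180]
Step 5: x=[5.9608 9.0392] v=[1.8060 0.1940]
Step 6: x=[6.1322 9.0678] v=[1.7138 0.2862]
Max displacement = 2.1322

Answer: 2.1322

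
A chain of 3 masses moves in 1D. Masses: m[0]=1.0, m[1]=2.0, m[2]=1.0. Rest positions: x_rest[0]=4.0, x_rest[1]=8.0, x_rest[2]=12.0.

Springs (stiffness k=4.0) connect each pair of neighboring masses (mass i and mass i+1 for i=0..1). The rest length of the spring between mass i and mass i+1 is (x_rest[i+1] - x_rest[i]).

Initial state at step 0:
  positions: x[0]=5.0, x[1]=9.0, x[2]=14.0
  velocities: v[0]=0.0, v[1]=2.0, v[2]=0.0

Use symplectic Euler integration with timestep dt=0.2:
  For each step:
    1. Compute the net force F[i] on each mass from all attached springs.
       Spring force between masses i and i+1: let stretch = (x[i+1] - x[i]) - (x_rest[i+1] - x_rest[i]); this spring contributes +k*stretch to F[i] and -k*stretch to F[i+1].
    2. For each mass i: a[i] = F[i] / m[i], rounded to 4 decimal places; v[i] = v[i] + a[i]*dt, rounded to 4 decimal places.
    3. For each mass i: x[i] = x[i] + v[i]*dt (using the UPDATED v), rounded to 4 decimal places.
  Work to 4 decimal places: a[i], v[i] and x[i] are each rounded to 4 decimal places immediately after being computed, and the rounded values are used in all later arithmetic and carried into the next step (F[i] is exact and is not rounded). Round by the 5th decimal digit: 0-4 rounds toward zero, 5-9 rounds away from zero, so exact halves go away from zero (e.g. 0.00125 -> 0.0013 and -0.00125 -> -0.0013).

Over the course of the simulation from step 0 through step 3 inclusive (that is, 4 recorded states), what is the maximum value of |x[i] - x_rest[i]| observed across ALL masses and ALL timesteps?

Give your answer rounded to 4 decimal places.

Step 0: x=[5.0000 9.0000 14.0000] v=[0.0000 2.0000 0.0000]
Step 1: x=[5.0000 9.4800 13.8400] v=[0.0000 2.4000 -0.8000]
Step 2: x=[5.0768 9.9504 13.6224] v=[0.3840 2.3520 -1.0880]
Step 3: x=[5.2934 10.3247 13.4573] v=[1.0829 1.8714 -0.8256]
Max displacement = 2.3247

Answer: 2.3247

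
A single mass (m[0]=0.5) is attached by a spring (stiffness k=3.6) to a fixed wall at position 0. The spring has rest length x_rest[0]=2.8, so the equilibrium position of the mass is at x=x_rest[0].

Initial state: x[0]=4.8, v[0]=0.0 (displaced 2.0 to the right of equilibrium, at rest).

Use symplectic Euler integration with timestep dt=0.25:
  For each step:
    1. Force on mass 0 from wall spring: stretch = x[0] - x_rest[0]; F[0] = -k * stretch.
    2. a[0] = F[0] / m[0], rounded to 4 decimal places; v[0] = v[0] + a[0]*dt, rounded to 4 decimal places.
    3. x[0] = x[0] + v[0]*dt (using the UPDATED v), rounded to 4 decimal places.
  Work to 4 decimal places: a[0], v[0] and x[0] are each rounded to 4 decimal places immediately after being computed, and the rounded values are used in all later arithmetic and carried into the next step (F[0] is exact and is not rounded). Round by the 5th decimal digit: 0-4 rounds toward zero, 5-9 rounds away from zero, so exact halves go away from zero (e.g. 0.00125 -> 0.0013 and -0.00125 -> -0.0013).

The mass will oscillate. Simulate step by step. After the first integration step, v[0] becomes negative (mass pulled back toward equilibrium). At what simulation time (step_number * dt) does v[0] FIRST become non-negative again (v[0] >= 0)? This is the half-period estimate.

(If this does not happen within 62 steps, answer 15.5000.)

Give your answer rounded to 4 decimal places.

Answer: 1.2500

Derivation:
Step 0: x=[4.8000] v=[0.0000]
Step 1: x=[3.9000] v=[-3.6000]
Step 2: x=[2.5050] v=[-5.5800]
Step 3: x=[1.2428] v=[-5.0490]
Step 4: x=[0.6813] v=[-2.2461]
Step 5: x=[1.0732] v=[1.5676]
First v>=0 after going negative at step 5, time=1.2500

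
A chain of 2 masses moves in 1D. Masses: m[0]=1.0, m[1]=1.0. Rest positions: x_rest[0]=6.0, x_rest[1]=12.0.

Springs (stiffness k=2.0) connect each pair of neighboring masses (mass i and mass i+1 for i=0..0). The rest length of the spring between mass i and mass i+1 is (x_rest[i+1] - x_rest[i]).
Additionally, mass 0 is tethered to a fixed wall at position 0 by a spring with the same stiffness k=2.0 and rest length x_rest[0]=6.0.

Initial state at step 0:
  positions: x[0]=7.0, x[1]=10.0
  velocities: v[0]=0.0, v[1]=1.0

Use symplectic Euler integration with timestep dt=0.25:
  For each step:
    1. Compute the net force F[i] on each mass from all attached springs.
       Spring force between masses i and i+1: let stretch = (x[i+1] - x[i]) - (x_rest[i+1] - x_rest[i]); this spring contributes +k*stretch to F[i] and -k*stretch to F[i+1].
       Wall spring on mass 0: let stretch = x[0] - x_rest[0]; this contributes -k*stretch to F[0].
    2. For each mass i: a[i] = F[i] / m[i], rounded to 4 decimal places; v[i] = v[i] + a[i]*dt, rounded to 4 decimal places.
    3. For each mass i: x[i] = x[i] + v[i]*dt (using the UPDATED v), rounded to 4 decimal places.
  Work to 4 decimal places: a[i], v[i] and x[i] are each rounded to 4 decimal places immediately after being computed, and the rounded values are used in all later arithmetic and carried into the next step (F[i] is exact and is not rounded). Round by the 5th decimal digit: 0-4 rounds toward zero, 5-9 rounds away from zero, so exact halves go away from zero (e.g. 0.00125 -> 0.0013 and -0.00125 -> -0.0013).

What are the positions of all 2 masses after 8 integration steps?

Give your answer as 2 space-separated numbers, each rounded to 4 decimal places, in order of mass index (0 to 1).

Step 0: x=[7.0000 10.0000] v=[0.0000 1.0000]
Step 1: x=[6.5000 10.6250] v=[-2.0000 2.5000]
Step 2: x=[5.7031 11.4844] v=[-3.1875 3.4375]
Step 3: x=[4.9160 12.3711] v=[-3.1484 3.5469]
Step 4: x=[4.4463 13.0760] v=[-1.8789 2.8194]
Step 5: x=[4.4995 13.4522] v=[0.2128 1.5046]
Step 6: x=[5.1094 13.4593] v=[2.4394 0.0283]
Step 7: x=[6.1243 13.1726] v=[4.0597 -1.1467]
Step 8: x=[7.2547 12.7549] v=[4.5217 -1.6709]

Answer: 7.2547 12.7549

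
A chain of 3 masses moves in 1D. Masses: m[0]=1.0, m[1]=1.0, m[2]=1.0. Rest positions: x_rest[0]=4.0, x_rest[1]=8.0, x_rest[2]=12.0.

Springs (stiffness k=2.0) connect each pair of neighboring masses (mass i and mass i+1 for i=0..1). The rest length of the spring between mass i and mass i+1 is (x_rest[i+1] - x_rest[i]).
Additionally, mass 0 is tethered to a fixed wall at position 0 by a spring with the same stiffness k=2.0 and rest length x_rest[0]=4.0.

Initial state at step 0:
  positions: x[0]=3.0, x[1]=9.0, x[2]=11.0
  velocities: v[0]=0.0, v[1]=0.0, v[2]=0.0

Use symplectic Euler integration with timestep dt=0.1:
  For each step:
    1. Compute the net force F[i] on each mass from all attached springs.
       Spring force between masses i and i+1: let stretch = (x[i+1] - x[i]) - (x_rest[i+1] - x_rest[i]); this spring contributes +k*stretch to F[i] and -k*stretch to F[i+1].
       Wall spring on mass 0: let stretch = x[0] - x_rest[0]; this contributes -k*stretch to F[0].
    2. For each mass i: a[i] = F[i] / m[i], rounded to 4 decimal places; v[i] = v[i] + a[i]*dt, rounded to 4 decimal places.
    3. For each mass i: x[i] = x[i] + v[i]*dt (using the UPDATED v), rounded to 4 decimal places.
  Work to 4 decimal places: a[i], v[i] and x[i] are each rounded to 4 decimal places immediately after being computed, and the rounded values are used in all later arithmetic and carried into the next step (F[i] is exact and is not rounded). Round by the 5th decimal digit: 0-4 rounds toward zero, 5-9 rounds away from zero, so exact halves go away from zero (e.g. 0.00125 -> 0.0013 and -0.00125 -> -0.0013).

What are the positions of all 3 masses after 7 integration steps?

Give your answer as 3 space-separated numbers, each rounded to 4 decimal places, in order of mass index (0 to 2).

Step 0: x=[3.0000 9.0000 11.0000] v=[0.0000 0.0000 0.0000]
Step 1: x=[3.0600 8.9200 11.0400] v=[0.6000 -0.8000 0.4000]
Step 2: x=[3.1760 8.7652 11.1176] v=[1.1600 -1.5480 0.7760]
Step 3: x=[3.3403 8.5457 11.2282] v=[1.6426 -2.1954 1.1055]
Step 4: x=[3.5419 8.2757 11.3651] v=[2.0156 -2.7000 1.3690]
Step 5: x=[3.7673 7.9728 11.5202] v=[2.2540 -3.0289 1.5511]
Step 6: x=[4.0015 7.6568 11.6844] v=[2.3416 -3.1605 1.6416]
Step 7: x=[4.2287 7.3482 11.8480] v=[2.2724 -3.0860 1.6361]

Answer: 4.2287 7.3482 11.8480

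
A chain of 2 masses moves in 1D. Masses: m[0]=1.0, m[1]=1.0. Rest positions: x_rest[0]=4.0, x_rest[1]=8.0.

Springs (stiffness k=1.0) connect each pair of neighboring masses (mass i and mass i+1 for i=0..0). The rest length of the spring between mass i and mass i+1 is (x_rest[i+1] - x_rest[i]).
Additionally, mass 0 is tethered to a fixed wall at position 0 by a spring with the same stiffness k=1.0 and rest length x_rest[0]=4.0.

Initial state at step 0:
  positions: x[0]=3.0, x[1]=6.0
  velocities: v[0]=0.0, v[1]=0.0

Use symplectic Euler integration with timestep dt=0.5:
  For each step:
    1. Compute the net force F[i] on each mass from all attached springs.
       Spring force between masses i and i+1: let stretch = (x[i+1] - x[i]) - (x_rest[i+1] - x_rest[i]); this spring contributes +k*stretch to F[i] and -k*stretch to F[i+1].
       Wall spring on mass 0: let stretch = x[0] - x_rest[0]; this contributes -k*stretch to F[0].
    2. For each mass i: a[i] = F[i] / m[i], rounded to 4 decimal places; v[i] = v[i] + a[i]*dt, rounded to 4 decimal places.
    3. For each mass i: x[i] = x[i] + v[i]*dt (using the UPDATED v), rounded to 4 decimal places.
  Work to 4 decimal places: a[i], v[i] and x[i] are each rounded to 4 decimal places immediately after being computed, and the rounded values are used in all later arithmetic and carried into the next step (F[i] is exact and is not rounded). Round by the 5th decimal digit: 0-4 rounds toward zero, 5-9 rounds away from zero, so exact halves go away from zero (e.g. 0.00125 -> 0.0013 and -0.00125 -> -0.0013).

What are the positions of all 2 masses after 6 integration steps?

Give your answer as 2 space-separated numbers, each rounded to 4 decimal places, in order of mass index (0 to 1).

Step 0: x=[3.0000 6.0000] v=[0.0000 0.0000]
Step 1: x=[3.0000 6.2500] v=[0.0000 0.5000]
Step 2: x=[3.0625 6.6875] v=[0.1250 0.8750]
Step 3: x=[3.2657 7.2188] v=[0.4063 1.0625]
Step 4: x=[3.6407 7.7618] v=[0.7500 1.0860]
Step 5: x=[4.1358 8.2746] v=[0.9902 1.0255]
Step 6: x=[4.6317 8.7527] v=[0.9917 0.9561]

Answer: 4.6317 8.7527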